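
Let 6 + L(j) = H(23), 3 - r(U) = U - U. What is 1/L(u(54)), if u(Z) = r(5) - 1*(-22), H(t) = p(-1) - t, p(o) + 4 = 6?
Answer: -1/27 ≈ -0.037037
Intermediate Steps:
p(o) = 2 (p(o) = -4 + 6 = 2)
r(U) = 3 (r(U) = 3 - (U - U) = 3 - 1*0 = 3 + 0 = 3)
H(t) = 2 - t
u(Z) = 25 (u(Z) = 3 - 1*(-22) = 3 + 22 = 25)
L(j) = -27 (L(j) = -6 + (2 - 1*23) = -6 + (2 - 23) = -6 - 21 = -27)
1/L(u(54)) = 1/(-27) = -1/27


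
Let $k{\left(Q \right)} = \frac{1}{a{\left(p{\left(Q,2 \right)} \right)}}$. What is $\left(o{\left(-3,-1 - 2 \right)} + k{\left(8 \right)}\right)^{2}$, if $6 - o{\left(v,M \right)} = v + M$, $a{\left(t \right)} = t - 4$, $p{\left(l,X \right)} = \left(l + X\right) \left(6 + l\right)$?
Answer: $\frac{2666689}{18496} \approx 144.18$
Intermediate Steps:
$p{\left(l,X \right)} = \left(6 + l\right) \left(X + l\right)$ ($p{\left(l,X \right)} = \left(X + l\right) \left(6 + l\right) = \left(6 + l\right) \left(X + l\right)$)
$a{\left(t \right)} = -4 + t$
$o{\left(v,M \right)} = 6 - M - v$ ($o{\left(v,M \right)} = 6 - \left(v + M\right) = 6 - \left(M + v\right) = 6 - M - v$)
$k{\left(Q \right)} = \frac{1}{8 + Q^{2} + 8 Q}$ ($k{\left(Q \right)} = \frac{1}{-4 + \left(Q^{2} + 6 \cdot 2 + 6 Q + 2 Q\right)} = \frac{1}{-4 + \left(Q^{2} + 12 + 6 Q + 2 Q\right)} = \frac{1}{-4 + \left(12 + Q^{2} + 8 Q\right)} = \frac{1}{8 + Q^{2} + 8 Q}$)
$\left(o{\left(-3,-1 - 2 \right)} + k{\left(8 \right)}\right)^{2} = \left(\left(6 - \left(-1 - 2\right) - -3\right) + \frac{1}{8 + 8^{2} + 8 \cdot 8}\right)^{2} = \left(\left(6 - -3 + 3\right) + \frac{1}{8 + 64 + 64}\right)^{2} = \left(\left(6 + 3 + 3\right) + \frac{1}{136}\right)^{2} = \left(12 + \frac{1}{136}\right)^{2} = \left(\frac{1633}{136}\right)^{2} = \frac{2666689}{18496}$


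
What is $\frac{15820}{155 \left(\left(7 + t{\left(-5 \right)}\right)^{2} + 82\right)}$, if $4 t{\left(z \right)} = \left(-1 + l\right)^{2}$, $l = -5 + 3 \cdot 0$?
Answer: $\frac{1582}{5239} \approx 0.30197$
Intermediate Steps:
$l = -5$ ($l = -5 + 0 = -5$)
$t{\left(z \right)} = 9$ ($t{\left(z \right)} = \frac{\left(-1 - 5\right)^{2}}{4} = \frac{\left(-6\right)^{2}}{4} = \frac{1}{4} \cdot 36 = 9$)
$\frac{15820}{155 \left(\left(7 + t{\left(-5 \right)}\right)^{2} + 82\right)} = \frac{15820}{155 \left(\left(7 + 9\right)^{2} + 82\right)} = \frac{15820}{155 \left(16^{2} + 82\right)} = \frac{15820}{155 \left(256 + 82\right)} = \frac{15820}{155 \cdot 338} = \frac{15820}{52390} = 15820 \cdot \frac{1}{52390} = \frac{1582}{5239}$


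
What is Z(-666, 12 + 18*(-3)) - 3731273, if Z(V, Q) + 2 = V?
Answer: -3731941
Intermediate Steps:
Z(V, Q) = -2 + V
Z(-666, 12 + 18*(-3)) - 3731273 = (-2 - 666) - 3731273 = -668 - 3731273 = -3731941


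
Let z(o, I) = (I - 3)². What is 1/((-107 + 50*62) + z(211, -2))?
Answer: 1/3018 ≈ 0.00033135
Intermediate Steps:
z(o, I) = (-3 + I)²
1/((-107 + 50*62) + z(211, -2)) = 1/((-107 + 50*62) + (-3 - 2)²) = 1/((-107 + 3100) + (-5)²) = 1/(2993 + 25) = 1/3018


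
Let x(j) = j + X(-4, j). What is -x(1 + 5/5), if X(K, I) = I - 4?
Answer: 0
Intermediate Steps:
X(K, I) = -4 + I
x(j) = -4 + 2*j (x(j) = j + (-4 + j) = -4 + 2*j)
-x(1 + 5/5) = -(-4 + 2*(1 + 5/5)) = -(-4 + 2*(1 + 5*(⅕))) = -(-4 + 2*(1 + 1)) = -(-4 + 2*2) = -(-4 + 4) = -1*0 = 0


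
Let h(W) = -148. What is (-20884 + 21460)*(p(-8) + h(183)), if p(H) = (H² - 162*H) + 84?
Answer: 746496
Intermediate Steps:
p(H) = 84 + H² - 162*H
(-20884 + 21460)*(p(-8) + h(183)) = (-20884 + 21460)*((84 + (-8)² - 162*(-8)) - 148) = 576*((84 + 64 + 1296) - 148) = 576*(1444 - 148) = 576*1296 = 746496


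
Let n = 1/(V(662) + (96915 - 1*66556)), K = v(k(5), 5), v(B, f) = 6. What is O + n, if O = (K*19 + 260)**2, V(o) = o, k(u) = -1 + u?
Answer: 4339093397/31021 ≈ 1.3988e+5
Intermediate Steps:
K = 6
n = 1/31021 (n = 1/(662 + (96915 - 1*66556)) = 1/(662 + (96915 - 66556)) = 1/(662 + 30359) = 1/31021 ≈ 3.2236e-5)
O = 139876 (O = (6*19 + 260)**2 = (114 + 260)**2 = 374**2 = 139876)
O + n = 139876 + 1/31021 = 4339093397/31021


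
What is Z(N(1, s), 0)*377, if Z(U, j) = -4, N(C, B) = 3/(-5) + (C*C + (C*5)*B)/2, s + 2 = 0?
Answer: -1508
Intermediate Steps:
s = -2 (s = -2 + 0 = -2)
N(C, B) = -3/5 + C**2/2 + 5*B*C/2 (N(C, B) = 3*(-1/5) + (C**2 + (5*C)*B)*(1/2) = -3/5 + (C**2 + 5*B*C)*(1/2) = -3/5 + (C**2/2 + 5*B*C/2) = -3/5 + C**2/2 + 5*B*C/2)
Z(N(1, s), 0)*377 = -4*377 = -1508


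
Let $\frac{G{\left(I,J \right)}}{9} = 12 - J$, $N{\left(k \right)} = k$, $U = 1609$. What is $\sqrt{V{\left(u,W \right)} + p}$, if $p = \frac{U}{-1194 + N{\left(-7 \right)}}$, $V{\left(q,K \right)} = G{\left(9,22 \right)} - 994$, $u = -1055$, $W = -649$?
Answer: $\frac{i \sqrt{1565495093}}{1201} \approx 32.945 i$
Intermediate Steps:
$G{\left(I,J \right)} = 108 - 9 J$ ($G{\left(I,J \right)} = 9 \left(12 - J\right) = 108 - 9 J$)
$V{\left(q,K \right)} = -1084$ ($V{\left(q,K \right)} = \left(108 - 198\right) - 994 = -90 - 994 = -1084$)
$p = - \frac{1609}{1201}$ ($p = \frac{1}{-1194 - 7} \cdot 1609 = \frac{1}{-1201} \cdot 1609 = \left(- \frac{1}{1201}\right) 1609 = - \frac{1609}{1201} \approx -1.3397$)
$\sqrt{V{\left(u,W \right)} + p} = \sqrt{-1084 - \frac{1609}{1201}} = \sqrt{- \frac{1303493}{1201}} = \frac{i \sqrt{1565495093}}{1201}$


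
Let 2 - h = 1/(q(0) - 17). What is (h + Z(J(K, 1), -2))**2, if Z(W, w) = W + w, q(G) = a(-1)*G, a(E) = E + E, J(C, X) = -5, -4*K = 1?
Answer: 7056/289 ≈ 24.415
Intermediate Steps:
K = -1/4 (K = -1/4*1 = -1/4 ≈ -0.25000)
a(E) = 2*E
q(G) = -2*G (q(G) = (2*(-1))*G = -2*G)
h = 35/17 (h = 2 - 1/(-2*0 - 17) = 2 - 1/(0 - 17) = 2 - 1/(-17) = 2 - 1*(-1/17) = 2 + 1/17 = 35/17 ≈ 2.0588)
(h + Z(J(K, 1), -2))**2 = (35/17 + (-5 - 2))**2 = (35/17 - 7)**2 = (-84/17)**2 = 7056/289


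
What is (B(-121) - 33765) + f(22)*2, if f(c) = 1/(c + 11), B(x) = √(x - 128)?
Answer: -1114243/33 + I*√249 ≈ -33765.0 + 15.78*I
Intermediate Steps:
B(x) = √(-128 + x)
f(c) = 1/(11 + c)
(B(-121) - 33765) + f(22)*2 = (√(-128 - 121) - 33765) + 2/(11 + 22) = (√(-249) - 33765) + 2/33 = (I*√249 - 33765) + (1/33)*2 = (-33765 + I*√249) + 2/33 = -1114243/33 + I*√249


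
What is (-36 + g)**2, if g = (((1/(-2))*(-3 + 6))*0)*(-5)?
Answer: 1296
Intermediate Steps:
g = 0 (g = (((1*(-1/2))*3)*0)*(-5) = (-1/2*3*0)*(-5) = -3/2*0*(-5) = 0*(-5) = 0)
(-36 + g)**2 = (-36 + 0)**2 = (-36)**2 = 1296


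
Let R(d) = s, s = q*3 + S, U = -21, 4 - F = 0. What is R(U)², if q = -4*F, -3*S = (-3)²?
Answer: 2601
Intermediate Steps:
F = 4 (F = 4 - 1*0 = 4 + 0 = 4)
S = -3 (S = -⅓*(-3)² = -⅓*9 = -3)
q = -16 (q = -4*4 = -16)
s = -51 (s = -16*3 - 3 = -48 - 3 = -51)
R(d) = -51
R(U)² = (-51)² = 2601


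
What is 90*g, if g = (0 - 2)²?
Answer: 360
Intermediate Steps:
g = 4 (g = (-2)² = 4)
90*g = 90*4 = 360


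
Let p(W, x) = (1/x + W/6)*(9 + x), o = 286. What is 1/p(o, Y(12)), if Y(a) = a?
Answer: 4/4011 ≈ 0.00099726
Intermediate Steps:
p(W, x) = (9 + x)*(1/x + W/6) (p(W, x) = (1/x + W*(1/6))*(9 + x) = (1/x + W/6)*(9 + x) = (9 + x)*(1/x + W/6))
1/p(o, Y(12)) = 1/((1/6)*(54 + 12*(6 + 9*286 + 286*12))/12) = 1/((1/6)*(1/12)*(54 + 12*(6 + 2574 + 3432))) = 1/((1/6)*(1/12)*(54 + 12*6012)) = 1/((1/6)*(1/12)*(54 + 72144)) = 1/((1/6)*(1/12)*72198) = 1/(4011/4) = 4/4011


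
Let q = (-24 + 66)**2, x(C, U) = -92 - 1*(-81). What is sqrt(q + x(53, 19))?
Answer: sqrt(1753) ≈ 41.869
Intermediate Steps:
x(C, U) = -11 (x(C, U) = -92 + 81 = -11)
q = 1764 (q = 42**2 = 1764)
sqrt(q + x(53, 19)) = sqrt(1764 - 11) = sqrt(1753)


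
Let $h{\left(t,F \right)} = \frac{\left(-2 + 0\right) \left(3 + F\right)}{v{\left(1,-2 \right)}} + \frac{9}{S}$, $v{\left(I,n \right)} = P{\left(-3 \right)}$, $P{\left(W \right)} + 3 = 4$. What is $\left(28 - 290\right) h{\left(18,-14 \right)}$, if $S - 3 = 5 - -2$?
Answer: $- \frac{29999}{5} \approx -5999.8$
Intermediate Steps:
$P{\left(W \right)} = 1$ ($P{\left(W \right)} = -3 + 4 = 1$)
$v{\left(I,n \right)} = 1$
$S = 10$ ($S = 3 + \left(5 - -2\right) = 3 + \left(5 + 2\right) = 3 + 7 = 10$)
$h{\left(t,F \right)} = - \frac{51}{10} - 2 F$ ($h{\left(t,F \right)} = \frac{\left(-2 + 0\right) \left(3 + F\right)}{1} + \frac{9}{10} = - 2 \left(3 + F\right) 1 + 9 \cdot \frac{1}{10} = \left(-6 - 2 F\right) 1 + \frac{9}{10} = \left(-6 - 2 F\right) + \frac{9}{10} = - \frac{51}{10} - 2 F$)
$\left(28 - 290\right) h{\left(18,-14 \right)} = \left(28 - 290\right) \left(- \frac{51}{10} - -28\right) = - 262 \left(- \frac{51}{10} + 28\right) = \left(-262\right) \frac{229}{10} = - \frac{29999}{5}$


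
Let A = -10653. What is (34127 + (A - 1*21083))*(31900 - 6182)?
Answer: 61491738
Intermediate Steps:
(34127 + (A - 1*21083))*(31900 - 6182) = (34127 + (-10653 - 1*21083))*(31900 - 6182) = (34127 + (-10653 - 21083))*25718 = (34127 - 31736)*25718 = 2391*25718 = 61491738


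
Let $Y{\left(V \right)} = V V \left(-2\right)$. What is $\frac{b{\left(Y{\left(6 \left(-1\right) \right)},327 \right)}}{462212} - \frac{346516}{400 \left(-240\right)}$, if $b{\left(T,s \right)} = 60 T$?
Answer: $\frac{9984320837}{2773272000} \approx 3.6002$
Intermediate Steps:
$Y{\left(V \right)} = - 2 V^{2}$ ($Y{\left(V \right)} = V^{2} \left(-2\right) = - 2 V^{2}$)
$\frac{b{\left(Y{\left(6 \left(-1\right) \right)},327 \right)}}{462212} - \frac{346516}{400 \left(-240\right)} = \frac{60 \left(- 2 \left(6 \left(-1\right)\right)^{2}\right)}{462212} - \frac{346516}{400 \left(-240\right)} = 60 \left(- 2 \left(-6\right)^{2}\right) \frac{1}{462212} - \frac{346516}{-96000} = 60 \left(\left(-2\right) 36\right) \frac{1}{462212} - - \frac{86629}{24000} = 60 \left(-72\right) \frac{1}{462212} + \frac{86629}{24000} = \left(-4320\right) \frac{1}{462212} + \frac{86629}{24000} = - \frac{1080}{115553} + \frac{86629}{24000} = \frac{9984320837}{2773272000}$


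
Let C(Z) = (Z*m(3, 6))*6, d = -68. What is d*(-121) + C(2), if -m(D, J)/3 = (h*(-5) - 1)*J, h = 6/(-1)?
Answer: 1964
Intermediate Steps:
h = -6 (h = 6*(-1) = -6)
m(D, J) = -87*J (m(D, J) = -3*(-6*(-5) - 1)*J = -3*(30 - 1)*J = -87*J)
C(Z) = -3132*Z (C(Z) = (Z*(-87*6))*6 = (Z*(-522))*6 = -522*Z*6 = -3132*Z)
d*(-121) + C(2) = -68*(-121) - 3132*2 = 8228 - 6264 = 1964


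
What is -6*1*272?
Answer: -1632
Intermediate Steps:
-6*1*272 = -6*272 = -1632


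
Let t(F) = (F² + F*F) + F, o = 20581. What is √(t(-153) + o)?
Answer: √67246 ≈ 259.32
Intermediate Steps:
t(F) = F + 2*F² (t(F) = (F² + F²) + F = 2*F² + F = F + 2*F²)
√(t(-153) + o) = √(-153*(1 + 2*(-153)) + 20581) = √(-153*(1 - 306) + 20581) = √(-153*(-305) + 20581) = √(46665 + 20581) = √67246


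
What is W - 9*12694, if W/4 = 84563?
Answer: 224006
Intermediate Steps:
W = 338252 (W = 4*84563 = 338252)
W - 9*12694 = 338252 - 9*12694 = 338252 - 114246 = 224006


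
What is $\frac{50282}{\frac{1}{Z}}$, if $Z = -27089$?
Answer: $-1362089098$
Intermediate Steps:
$\frac{50282}{\frac{1}{Z}} = \frac{50282}{\frac{1}{-27089}} = \frac{50282}{- \frac{1}{27089}} = 50282 \left(-27089\right) = -1362089098$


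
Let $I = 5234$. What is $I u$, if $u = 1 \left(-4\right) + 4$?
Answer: $0$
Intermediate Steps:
$u = 0$ ($u = -4 + 4 = 0$)
$I u = 5234 \cdot 0 = 0$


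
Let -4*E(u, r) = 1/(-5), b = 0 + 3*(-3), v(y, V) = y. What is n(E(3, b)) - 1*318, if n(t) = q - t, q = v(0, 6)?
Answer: -6361/20 ≈ -318.05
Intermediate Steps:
q = 0
b = -9 (b = 0 - 9 = -9)
E(u, r) = 1/20 (E(u, r) = -¼/(-5) = -¼*(-⅕) = 1/20)
n(t) = -t (n(t) = 0 - t = -t)
n(E(3, b)) - 1*318 = -1*1/20 - 1*318 = -1/20 - 318 = -6361/20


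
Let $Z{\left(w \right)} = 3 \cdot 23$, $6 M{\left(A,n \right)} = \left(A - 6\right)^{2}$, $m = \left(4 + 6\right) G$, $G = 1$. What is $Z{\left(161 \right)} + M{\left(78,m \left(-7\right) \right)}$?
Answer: $933$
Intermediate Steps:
$m = 10$ ($m = \left(4 + 6\right) 1 = 10 \cdot 1 = 10$)
$M{\left(A,n \right)} = \frac{\left(-6 + A\right)^{2}}{6}$ ($M{\left(A,n \right)} = \frac{\left(A - 6\right)^{2}}{6} = \frac{\left(-6 + A\right)^{2}}{6}$)
$Z{\left(w \right)} = 69$
$Z{\left(161 \right)} + M{\left(78,m \left(-7\right) \right)} = 69 + \frac{\left(-6 + 78\right)^{2}}{6} = 69 + \frac{72^{2}}{6} = 69 + \frac{1}{6} \cdot 5184 = 69 + 864 = 933$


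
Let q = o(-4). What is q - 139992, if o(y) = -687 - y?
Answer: -140675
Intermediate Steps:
q = -683 (q = -687 - 1*(-4) = -687 + 4 = -683)
q - 139992 = -683 - 139992 = -140675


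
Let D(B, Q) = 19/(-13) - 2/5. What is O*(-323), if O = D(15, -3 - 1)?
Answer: 39083/65 ≈ 601.28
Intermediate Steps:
D(B, Q) = -121/65 (D(B, Q) = 19*(-1/13) - 2*⅕ = -19/13 - ⅖ = -121/65)
O = -121/65 ≈ -1.8615
O*(-323) = -121/65*(-323) = 39083/65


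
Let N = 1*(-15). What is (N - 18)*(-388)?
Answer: 12804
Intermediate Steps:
N = -15
(N - 18)*(-388) = (-15 - 18)*(-388) = -33*(-388) = 12804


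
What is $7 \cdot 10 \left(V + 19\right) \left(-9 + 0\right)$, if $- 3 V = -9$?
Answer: $-13860$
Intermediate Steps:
$V = 3$ ($V = \left(- \frac{1}{3}\right) \left(-9\right) = 3$)
$7 \cdot 10 \left(V + 19\right) \left(-9 + 0\right) = 7 \cdot 10 \left(3 + 19\right) \left(-9 + 0\right) = 70 \cdot 22 \left(-9\right) = 70 \left(-198\right) = -13860$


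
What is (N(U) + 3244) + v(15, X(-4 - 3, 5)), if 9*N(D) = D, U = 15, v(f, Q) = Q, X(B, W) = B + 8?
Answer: 9740/3 ≈ 3246.7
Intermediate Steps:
X(B, W) = 8 + B
N(D) = D/9
(N(U) + 3244) + v(15, X(-4 - 3, 5)) = ((⅑)*15 + 3244) + (8 + (-4 - 3)) = (5/3 + 3244) + (8 - 7) = 9737/3 + 1 = 9740/3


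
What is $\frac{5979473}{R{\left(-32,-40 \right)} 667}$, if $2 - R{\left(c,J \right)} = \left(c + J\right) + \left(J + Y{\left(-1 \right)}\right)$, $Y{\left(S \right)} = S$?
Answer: $\frac{5979473}{76705} \approx 77.954$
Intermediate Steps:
$R{\left(c,J \right)} = 3 - c - 2 J$ ($R{\left(c,J \right)} = 2 - \left(\left(c + J\right) + \left(J - 1\right)\right) = 2 - \left(\left(J + c\right) + \left(-1 + J\right)\right) = 2 - \left(-1 + c + 2 J\right) = 3 - c - 2 J$)
$\frac{5979473}{R{\left(-32,-40 \right)} 667} = \frac{5979473}{\left(3 - -32 - -80\right) 667} = \frac{5979473}{\left(3 + 32 + 80\right) 667} = \frac{5979473}{115 \cdot 667} = \frac{5979473}{76705}$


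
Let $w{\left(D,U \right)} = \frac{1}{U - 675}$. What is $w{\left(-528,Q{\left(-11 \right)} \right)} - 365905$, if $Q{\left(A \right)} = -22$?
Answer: $- \frac{255035786}{697} \approx -3.6591 \cdot 10^{5}$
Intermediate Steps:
$w{\left(D,U \right)} = \frac{1}{-675 + U}$
$w{\left(-528,Q{\left(-11 \right)} \right)} - 365905 = \frac{1}{-675 - 22} - 365905 = \frac{1}{-697} - 365905 = - \frac{1}{697} - 365905 = - \frac{255035786}{697}$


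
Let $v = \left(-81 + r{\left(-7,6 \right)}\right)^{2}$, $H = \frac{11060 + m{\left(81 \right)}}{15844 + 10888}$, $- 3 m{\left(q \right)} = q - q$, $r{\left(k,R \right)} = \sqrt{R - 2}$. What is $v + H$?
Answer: $\frac{41711368}{6683} \approx 6241.4$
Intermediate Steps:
$r{\left(k,R \right)} = \sqrt{-2 + R}$
$m{\left(q \right)} = 0$ ($m{\left(q \right)} = - \frac{q - q}{3} = \left(- \frac{1}{3}\right) 0 = 0$)
$H = \frac{2765}{6683}$ ($H = \frac{11060 + 0}{15844 + 10888} = \frac{11060}{26732} = 11060 \cdot \frac{1}{26732} = \frac{2765}{6683} \approx 0.41374$)
$v = 6241$ ($v = \left(-81 + \sqrt{-2 + 6}\right)^{2} = \left(-81 + \sqrt{4}\right)^{2} = \left(-81 + 2\right)^{2} = \left(-79\right)^{2} = 6241$)
$v + H = 6241 + \frac{2765}{6683} = \frac{41711368}{6683}$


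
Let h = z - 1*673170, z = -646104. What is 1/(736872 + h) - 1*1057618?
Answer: -615958838437/582402 ≈ -1.0576e+6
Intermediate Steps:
h = -1319274 (h = -646104 - 1*673170 = -646104 - 673170 = -1319274)
1/(736872 + h) - 1*1057618 = 1/(736872 - 1319274) - 1*1057618 = 1/(-582402) - 1057618 = -1/582402 - 1057618 = -615958838437/582402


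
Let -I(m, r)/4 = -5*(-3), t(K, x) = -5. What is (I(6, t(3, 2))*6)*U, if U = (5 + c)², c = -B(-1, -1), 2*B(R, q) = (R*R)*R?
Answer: -10890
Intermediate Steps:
B(R, q) = R³/2 (B(R, q) = ((R*R)*R)/2 = (R²*R)/2 = R³/2)
c = ½ (c = -(-1)³/2 = -(-1)/2 = -1*(-½) = ½ ≈ 0.50000)
I(m, r) = -60 (I(m, r) = -(-20)*(-3) = -4*15 = -60)
U = 121/4 (U = (5 + ½)² = (11/2)² = 121/4 ≈ 30.250)
(I(6, t(3, 2))*6)*U = -60*6*(121/4) = -360*121/4 = -10890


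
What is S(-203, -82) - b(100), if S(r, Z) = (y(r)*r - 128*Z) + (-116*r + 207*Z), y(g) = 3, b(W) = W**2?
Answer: 6461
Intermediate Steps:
S(r, Z) = -113*r + 79*Z (S(r, Z) = (3*r - 128*Z) + (-116*r + 207*Z) = (-128*Z + 3*r) + (-116*r + 207*Z) = -113*r + 79*Z)
S(-203, -82) - b(100) = (-113*(-203) + 79*(-82)) - 1*100**2 = (22939 - 6478) - 1*10000 = 16461 - 10000 = 6461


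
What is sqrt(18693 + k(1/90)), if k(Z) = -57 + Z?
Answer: sqrt(16772410)/30 ≈ 136.51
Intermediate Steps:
sqrt(18693 + k(1/90)) = sqrt(18693 + (-57 + 1/90)) = sqrt(18693 - 5129/90) = sqrt(1677241/90) = sqrt(16772410)/30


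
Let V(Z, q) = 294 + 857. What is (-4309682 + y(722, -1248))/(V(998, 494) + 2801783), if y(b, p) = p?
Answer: -2155465/1401467 ≈ -1.5380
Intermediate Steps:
V(Z, q) = 1151
(-4309682 + y(722, -1248))/(V(998, 494) + 2801783) = (-4309682 - 1248)/(1151 + 2801783) = -4310930/2802934 = -4310930*1/2802934 = -2155465/1401467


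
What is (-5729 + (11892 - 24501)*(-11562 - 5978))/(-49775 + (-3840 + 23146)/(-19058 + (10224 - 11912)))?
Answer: -2294052546863/516325728 ≈ -4443.0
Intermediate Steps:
(-5729 + (11892 - 24501)*(-11562 - 5978))/(-49775 + (-3840 + 23146)/(-19058 + (10224 - 11912))) = (-5729 - 12609*(-17540))/(-49775 + 19306/(-19058 - 1688)) = (-5729 + 221161860)/(-49775 + 19306/(-20746)) = 221156131/(-49775 + 19306*(-1/20746)) = 221156131/(-49775 - 9653/10373) = 221156131/(-516325728/10373) = 221156131*(-10373/516325728) = -2294052546863/516325728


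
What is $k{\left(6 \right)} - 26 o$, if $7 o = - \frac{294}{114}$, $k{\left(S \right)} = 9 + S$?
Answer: $\frac{467}{19} \approx 24.579$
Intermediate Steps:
$o = - \frac{7}{19}$ ($o = \frac{\left(-294\right) \frac{1}{114}}{7} = \frac{1}{7} \left(- \frac{49}{19}\right) = - \frac{7}{19} \approx -0.36842$)
$k{\left(6 \right)} - 26 o = \left(9 + 6\right) - - \frac{182}{19} = 15 + \frac{182}{19} = \frac{467}{19}$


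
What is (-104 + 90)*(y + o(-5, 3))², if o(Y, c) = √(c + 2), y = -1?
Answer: -84 + 28*√5 ≈ -21.390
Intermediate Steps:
o(Y, c) = √(2 + c)
(-104 + 90)*(y + o(-5, 3))² = (-104 + 90)*(-1 + √(2 + 3))² = -14*(-1 + √5)²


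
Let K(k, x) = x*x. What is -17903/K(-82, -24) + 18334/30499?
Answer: -535463213/17567424 ≈ -30.480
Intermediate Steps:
K(k, x) = x²
-17903/K(-82, -24) + 18334/30499 = -17903/((-24)²) + 18334/30499 = -17903/576 + 18334*(1/30499) = -17903*1/576 + 18334/30499 = -17903/576 + 18334/30499 = -535463213/17567424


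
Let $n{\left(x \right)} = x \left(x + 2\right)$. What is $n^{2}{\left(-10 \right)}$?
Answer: $6400$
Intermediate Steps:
$n{\left(x \right)} = x \left(2 + x\right)$
$n^{2}{\left(-10 \right)} = \left(- 10 \left(2 - 10\right)\right)^{2} = \left(\left(-10\right) \left(-8\right)\right)^{2} = 80^{2} = 6400$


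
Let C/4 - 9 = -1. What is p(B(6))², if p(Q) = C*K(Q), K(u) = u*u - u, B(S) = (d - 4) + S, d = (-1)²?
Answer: 36864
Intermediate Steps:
C = 32 (C = 36 + 4*(-1) = 36 - 4 = 32)
d = 1
B(S) = -3 + S (B(S) = (1 - 4) + S = -3 + S)
K(u) = u² - u
p(Q) = 32*Q*(-1 + Q) (p(Q) = 32*(Q*(-1 + Q)) = 32*Q*(-1 + Q))
p(B(6))² = (32*(-3 + 6)*(-1 + (-3 + 6)))² = (32*3*(-1 + 3))² = (32*3*2)² = 192² = 36864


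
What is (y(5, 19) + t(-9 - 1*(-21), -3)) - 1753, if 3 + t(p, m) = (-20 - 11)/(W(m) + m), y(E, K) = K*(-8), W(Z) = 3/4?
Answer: -17048/9 ≈ -1894.2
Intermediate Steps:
W(Z) = 3/4 (W(Z) = 3*(1/4) = 3/4)
y(E, K) = -8*K
t(p, m) = -3 - 31/(3/4 + m) (t(p, m) = -3 + (-20 - 11)/(3/4 + m) = -3 - 31/(3/4 + m))
(y(5, 19) + t(-9 - 1*(-21), -3)) - 1753 = (-8*19 + (-133 - 12*(-3))/(3 + 4*(-3))) - 1753 = (-152 + (-133 + 36)/(3 - 12)) - 1753 = (-152 - 97/(-9)) - 1753 = (-152 - 1/9*(-97)) - 1753 = (-152 + 97/9) - 1753 = -1271/9 - 1753 = -17048/9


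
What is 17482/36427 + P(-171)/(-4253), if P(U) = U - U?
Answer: 17482/36427 ≈ 0.47992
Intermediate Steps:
P(U) = 0
17482/36427 + P(-171)/(-4253) = 17482/36427 + 0/(-4253) = 17482*(1/36427) + 0*(-1/4253) = 17482/36427 + 0 = 17482/36427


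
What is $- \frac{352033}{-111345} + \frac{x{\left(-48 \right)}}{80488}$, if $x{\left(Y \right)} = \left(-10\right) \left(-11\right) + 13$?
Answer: $\frac{28348127539}{8961936360} \approx 3.1632$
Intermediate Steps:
$x{\left(Y \right)} = 123$ ($x{\left(Y \right)} = 110 + 13 = 123$)
$- \frac{352033}{-111345} + \frac{x{\left(-48 \right)}}{80488} = - \frac{352033}{-111345} + \frac{123}{80488} = \left(-352033\right) \left(- \frac{1}{111345}\right) + 123 \cdot \frac{1}{80488} = \frac{352033}{111345} + \frac{123}{80488} = \frac{28348127539}{8961936360}$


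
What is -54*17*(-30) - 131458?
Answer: -103918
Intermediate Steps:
-54*17*(-30) - 131458 = -918*(-30) - 131458 = 27540 - 131458 = -103918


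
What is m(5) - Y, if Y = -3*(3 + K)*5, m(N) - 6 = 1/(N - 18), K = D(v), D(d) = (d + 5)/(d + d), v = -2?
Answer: 2063/52 ≈ 39.673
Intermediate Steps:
D(d) = (5 + d)/(2*d) (D(d) = (5 + d)/((2*d)) = (5 + d)*(1/(2*d)) = (5 + d)/(2*d))
K = -3/4 (K = (1/2)*(5 - 2)/(-2) = (1/2)*(-1/2)*3 = -3/4 ≈ -0.75000)
m(N) = 6 + 1/(-18 + N) (m(N) = 6 + 1/(N - 18) = 6 + 1/(-18 + N))
Y = -135/4 (Y = -3*(3 - 3/4)*5 = -27*5/4 = -3*45/4 = -135/4 ≈ -33.750)
m(5) - Y = (-107 + 6*5)/(-18 + 5) - 1*(-135/4) = (-107 + 30)/(-13) + 135/4 = -1/13*(-77) + 135/4 = 77/13 + 135/4 = 2063/52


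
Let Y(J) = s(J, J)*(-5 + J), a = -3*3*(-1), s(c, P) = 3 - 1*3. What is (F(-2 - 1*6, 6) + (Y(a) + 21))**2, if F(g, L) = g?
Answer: 169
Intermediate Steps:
s(c, P) = 0 (s(c, P) = 3 - 3 = 0)
a = 9 (a = -9*(-1) = 9)
Y(J) = 0 (Y(J) = 0*(-5 + J) = 0)
(F(-2 - 1*6, 6) + (Y(a) + 21))**2 = ((-2 - 1*6) + (0 + 21))**2 = ((-2 - 6) + 21)**2 = (-8 + 21)**2 = 13**2 = 169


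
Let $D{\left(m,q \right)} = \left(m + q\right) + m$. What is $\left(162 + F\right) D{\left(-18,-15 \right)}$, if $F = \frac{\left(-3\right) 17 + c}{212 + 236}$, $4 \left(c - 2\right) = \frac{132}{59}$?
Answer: $- \frac{109117713}{13216} \approx -8256.5$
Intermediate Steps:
$c = \frac{151}{59}$ ($c = 2 + \frac{132 \cdot \frac{1}{59}}{4} = 2 + \frac{1}{4} \cdot \frac{132}{59} = 2 + \frac{33}{59} = \frac{151}{59} \approx 2.5593$)
$D{\left(m,q \right)} = q + 2 m$
$F = - \frac{1429}{13216}$ ($F = \frac{\left(-3\right) 17 + \frac{151}{59}}{212 + 236} = \frac{-51 + \frac{151}{59}}{448} = \left(- \frac{2858}{59}\right) \frac{1}{448} = - \frac{1429}{13216} \approx -0.10813$)
$\left(162 + F\right) D{\left(-18,-15 \right)} = \left(162 - \frac{1429}{13216}\right) \left(-15 + 2 \left(-18\right)\right) = \frac{2139563 \left(-15 - 36\right)}{13216} = \frac{2139563}{13216} \left(-51\right) = - \frac{109117713}{13216}$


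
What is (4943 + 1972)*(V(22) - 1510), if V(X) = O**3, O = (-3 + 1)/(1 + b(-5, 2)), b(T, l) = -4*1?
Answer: -93956410/9 ≈ -1.0440e+7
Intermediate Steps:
b(T, l) = -4
O = 2/3 (O = (-3 + 1)/(1 - 4) = -2/(-3) = -2*(-1/3) = 2/3 ≈ 0.66667)
V(X) = 8/27 (V(X) = (2/3)**3 = 8/27)
(4943 + 1972)*(V(22) - 1510) = (4943 + 1972)*(8/27 - 1510) = 6915*(-40762/27) = -93956410/9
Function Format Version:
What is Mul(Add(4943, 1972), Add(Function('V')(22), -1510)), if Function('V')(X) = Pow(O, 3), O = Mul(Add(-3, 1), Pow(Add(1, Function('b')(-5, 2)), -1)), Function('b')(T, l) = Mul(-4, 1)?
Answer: Rational(-93956410, 9) ≈ -1.0440e+7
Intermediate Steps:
Function('b')(T, l) = -4
O = Rational(2, 3) (O = Mul(Add(-3, 1), Pow(Add(1, -4), -1)) = Mul(-2, Pow(-3, -1)) = Mul(-2, Rational(-1, 3)) = Rational(2, 3) ≈ 0.66667)
Function('V')(X) = Rational(8, 27) (Function('V')(X) = Pow(Rational(2, 3), 3) = Rational(8, 27))
Mul(Add(4943, 1972), Add(Function('V')(22), -1510)) = Mul(Add(4943, 1972), Add(Rational(8, 27), -1510)) = Mul(6915, Rational(-40762, 27)) = Rational(-93956410, 9)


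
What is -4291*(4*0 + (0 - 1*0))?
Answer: 0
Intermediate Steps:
-4291*(4*0 + (0 - 1*0)) = -4291*(0 + (0 + 0)) = -4291*(0 + 0) = -4291*0 = 0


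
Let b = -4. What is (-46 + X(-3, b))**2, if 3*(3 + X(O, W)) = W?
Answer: 22801/9 ≈ 2533.4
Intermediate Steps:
X(O, W) = -3 + W/3
(-46 + X(-3, b))**2 = (-46 + (-3 + (1/3)*(-4)))**2 = (-46 + (-3 - 4/3))**2 = (-46 - 13/3)**2 = (-151/3)**2 = 22801/9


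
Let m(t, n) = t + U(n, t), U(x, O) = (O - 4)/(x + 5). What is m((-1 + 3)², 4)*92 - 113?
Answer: 255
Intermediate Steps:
U(x, O) = (-4 + O)/(5 + x)
m(t, n) = t + (-4 + t)/(5 + n)
m((-1 + 3)², 4)*92 - 113 = ((-4 + (-1 + 3)² + (-1 + 3)²*(5 + 4))/(5 + 4))*92 - 113 = ((-4 + 2² + 2²*9)/9)*92 - 113 = ((-4 + 4 + 4*9)/9)*92 - 113 = ((-4 + 4 + 36)/9)*92 - 113 = ((⅑)*36)*92 - 113 = 4*92 - 113 = 368 - 113 = 255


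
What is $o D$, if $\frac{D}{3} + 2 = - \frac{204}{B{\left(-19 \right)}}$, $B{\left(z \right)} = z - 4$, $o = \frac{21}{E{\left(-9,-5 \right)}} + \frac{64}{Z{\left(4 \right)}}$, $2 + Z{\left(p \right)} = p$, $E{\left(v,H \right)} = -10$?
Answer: $\frac{3081}{5} \approx 616.2$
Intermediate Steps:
$Z{\left(p \right)} = -2 + p$
$o = \frac{299}{10}$ ($o = \frac{21}{-10} + \frac{64}{-2 + 4} = 21 \left(- \frac{1}{10}\right) + \frac{64}{2} = - \frac{21}{10} + 64 \cdot \frac{1}{2} = - \frac{21}{10} + 32 = \frac{299}{10} \approx 29.9$)
$B{\left(z \right)} = -4 + z$ ($B{\left(z \right)} = z - 4 = -4 + z$)
$D = \frac{474}{23}$ ($D = -6 + 3 \left(- \frac{204}{-4 - 19}\right) = -6 + 3 \left(- \frac{204}{-23}\right) = -6 + 3 \left(\left(-204\right) \left(- \frac{1}{23}\right)\right) = -6 + 3 \cdot \frac{204}{23} = -6 + \frac{612}{23} = \frac{474}{23} \approx 20.609$)
$o D = \frac{299}{10} \cdot \frac{474}{23} = \frac{3081}{5}$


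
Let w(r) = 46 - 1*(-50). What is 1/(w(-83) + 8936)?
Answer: 1/9032 ≈ 0.00011072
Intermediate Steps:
w(r) = 96 (w(r) = 46 + 50 = 96)
1/(w(-83) + 8936) = 1/(96 + 8936) = 1/9032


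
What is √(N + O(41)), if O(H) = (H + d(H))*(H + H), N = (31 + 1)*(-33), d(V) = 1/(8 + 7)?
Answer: 4*√32505/15 ≈ 48.078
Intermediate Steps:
d(V) = 1/15
N = -1056 (N = 32*(-33) = -1056)
O(H) = 2*H*(1/15 + H) (O(H) = (H + 1/15)*(H + H) = (1/15 + H)*(2*H) = 2*H*(1/15 + H))
√(N + O(41)) = √(-1056 + (2/15)*41*(1 + 15*41)) = √(-1056 + (2/15)*41*(1 + 615)) = √(-1056 + (2/15)*41*616) = √(-1056 + 50512/15) = √(34672/15) = 4*√32505/15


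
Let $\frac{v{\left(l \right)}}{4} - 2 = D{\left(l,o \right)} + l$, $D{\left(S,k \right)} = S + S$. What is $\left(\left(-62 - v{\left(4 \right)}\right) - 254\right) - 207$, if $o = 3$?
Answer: $-579$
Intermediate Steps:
$D{\left(S,k \right)} = 2 S$
$v{\left(l \right)} = 8 + 12 l$ ($v{\left(l \right)} = 8 + 4 \left(2 l + l\right) = 8 + 4 \cdot 3 l = 8 + 12 l$)
$\left(\left(-62 - v{\left(4 \right)}\right) - 254\right) - 207 = \left(\left(-62 - \left(8 + 12 \cdot 4\right)\right) - 254\right) - 207 = \left(\left(-62 - \left(8 + 48\right)\right) - 254\right) - 207 = \left(\left(-62 - 56\right) - 254\right) - 207 = \left(-118 - 254\right) - 207 = -372 - 207 = -579$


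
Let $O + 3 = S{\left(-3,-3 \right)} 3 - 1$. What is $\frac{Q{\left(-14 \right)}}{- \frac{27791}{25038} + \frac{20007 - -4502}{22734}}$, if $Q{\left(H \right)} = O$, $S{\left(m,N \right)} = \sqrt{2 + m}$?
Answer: $\frac{63245988}{504007} - \frac{47434491 i}{504007} \approx 125.49 - 94.115 i$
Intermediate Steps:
$O = -4 + 3 i$ ($O = -3 - \left(1 - \sqrt{2 - 3} \cdot 3\right) = -3 - \left(1 - \sqrt{-1} \cdot 3\right) = -3 - \left(1 - i 3\right) = -3 - \left(1 - 3 i\right) = -4 + 3 i \approx -4.0 + 3.0 i$)
$Q{\left(H \right)} = -4 + 3 i$
$\frac{Q{\left(-14 \right)}}{- \frac{27791}{25038} + \frac{20007 - -4502}{22734}} = \frac{-4 + 3 i}{- \frac{27791}{25038} + \frac{20007 - -4502}{22734}} = \frac{-4 + 3 i}{\left(-27791\right) \frac{1}{25038} + \left(20007 + 4502\right) \frac{1}{22734}} = \frac{-4 + 3 i}{- \frac{27791}{25038} + 24509 \cdot \frac{1}{22734}} = \frac{-4 + 3 i}{- \frac{27791}{25038} + \frac{24509}{22734}} = \frac{-4 + 3 i}{- \frac{504007}{15811497}} = \left(-4 + 3 i\right) \left(- \frac{15811497}{504007}\right) = \frac{63245988}{504007} - \frac{47434491 i}{504007}$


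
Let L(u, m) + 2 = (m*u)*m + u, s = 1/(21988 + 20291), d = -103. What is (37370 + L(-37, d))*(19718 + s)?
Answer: -296116748444246/42279 ≈ -7.0039e+9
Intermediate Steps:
s = 1/42279 ≈ 2.3652e-5
L(u, m) = -2 + u + u*m² (L(u, m) = -2 + ((m*u)*m + u) = -2 + (u*m² + u) = -2 + (u + u*m²) = -2 + u + u*m²)
(37370 + L(-37, d))*(19718 + s) = (37370 + (-2 - 37 - 37*(-103)²))*(19718 + 1/42279) = (37370 + (-2 - 37 - 37*10609))*(833657323/42279) = (37370 + (-2 - 37 - 392533))*(833657323/42279) = (37370 - 392572)*(833657323/42279) = -355202*833657323/42279 = -296116748444246/42279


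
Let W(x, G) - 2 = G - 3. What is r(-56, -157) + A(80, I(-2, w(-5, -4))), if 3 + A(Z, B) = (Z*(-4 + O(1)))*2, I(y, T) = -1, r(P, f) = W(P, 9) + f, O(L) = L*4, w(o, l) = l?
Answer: -152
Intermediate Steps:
W(x, G) = -1 + G (W(x, G) = 2 + (G - 3) = 2 + (-3 + G) = -1 + G)
O(L) = 4*L
r(P, f) = 8 + f (r(P, f) = (-1 + 9) + f = 8 + f)
A(Z, B) = -3 (A(Z, B) = -3 + (Z*(-4 + 4*1))*2 = -3 + (Z*(-4 + 4))*2 = -3 + (Z*0)*2 = -3 + 0*2 = -3 + 0 = -3)
r(-56, -157) + A(80, I(-2, w(-5, -4))) = (8 - 157) - 3 = -149 - 3 = -152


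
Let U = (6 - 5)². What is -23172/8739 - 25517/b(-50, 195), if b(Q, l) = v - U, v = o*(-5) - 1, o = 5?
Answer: 24707491/26217 ≈ 942.42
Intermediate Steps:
v = -26 (v = 5*(-5) - 1 = -25 - 1 = -26)
U = 1 (U = 1² = 1)
b(Q, l) = -27 (b(Q, l) = -26 - 1*1 = -26 - 1 = -27)
-23172/8739 - 25517/b(-50, 195) = -23172/8739 - 25517/(-27) = -23172*1/8739 - 25517*(-1/27) = -7724/2913 + 25517/27 = 24707491/26217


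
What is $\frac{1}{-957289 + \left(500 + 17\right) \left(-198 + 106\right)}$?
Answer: $- \frac{1}{1004853} \approx -9.9517 \cdot 10^{-7}$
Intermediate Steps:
$\frac{1}{-957289 + \left(500 + 17\right) \left(-198 + 106\right)} = \frac{1}{-957289 + 517 \left(-92\right)} = \frac{1}{-957289 - 47564} = \frac{1}{-1004853} = - \frac{1}{1004853}$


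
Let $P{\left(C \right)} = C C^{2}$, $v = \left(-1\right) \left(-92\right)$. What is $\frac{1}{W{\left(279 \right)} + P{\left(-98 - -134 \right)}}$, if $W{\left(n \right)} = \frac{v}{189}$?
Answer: $\frac{189}{8818076} \approx 2.1433 \cdot 10^{-5}$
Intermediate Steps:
$v = 92$
$W{\left(n \right)} = \frac{92}{189}$
$P{\left(C \right)} = C^{3}$
$\frac{1}{W{\left(279 \right)} + P{\left(-98 - -134 \right)}} = \frac{1}{\frac{92}{189} + \left(-98 - -134\right)^{3}} = \frac{1}{\frac{92}{189} + \left(-98 + 134\right)^{3}} = \frac{1}{\frac{92}{189} + 36^{3}} = \frac{1}{\frac{92}{189} + 46656} = \frac{1}{\frac{8818076}{189}} = \frac{189}{8818076}$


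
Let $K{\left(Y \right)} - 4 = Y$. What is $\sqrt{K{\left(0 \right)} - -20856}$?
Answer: $2 \sqrt{5215} \approx 144.43$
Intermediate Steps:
$K{\left(Y \right)} = 4 + Y$
$\sqrt{K{\left(0 \right)} - -20856} = \sqrt{\left(4 + 0\right) - -20856} = \sqrt{4 + 20856} = \sqrt{20860} = 2 \sqrt{5215}$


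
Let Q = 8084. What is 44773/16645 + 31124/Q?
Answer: 220000978/33639545 ≈ 6.5399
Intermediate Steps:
44773/16645 + 31124/Q = 44773/16645 + 31124/8084 = 44773*(1/16645) + 31124*(1/8084) = 44773/16645 + 7781/2021 = 220000978/33639545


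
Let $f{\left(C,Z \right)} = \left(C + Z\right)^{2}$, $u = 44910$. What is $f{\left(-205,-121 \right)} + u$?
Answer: $151186$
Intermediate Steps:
$f{\left(-205,-121 \right)} + u = \left(-205 - 121\right)^{2} + 44910 = \left(-326\right)^{2} + 44910 = 106276 + 44910 = 151186$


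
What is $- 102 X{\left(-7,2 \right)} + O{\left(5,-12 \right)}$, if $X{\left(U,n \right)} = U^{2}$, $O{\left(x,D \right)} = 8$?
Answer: $-4990$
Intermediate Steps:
$- 102 X{\left(-7,2 \right)} + O{\left(5,-12 \right)} = - 102 \left(-7\right)^{2} + 8 = \left(-102\right) 49 + 8 = -4998 + 8 = -4990$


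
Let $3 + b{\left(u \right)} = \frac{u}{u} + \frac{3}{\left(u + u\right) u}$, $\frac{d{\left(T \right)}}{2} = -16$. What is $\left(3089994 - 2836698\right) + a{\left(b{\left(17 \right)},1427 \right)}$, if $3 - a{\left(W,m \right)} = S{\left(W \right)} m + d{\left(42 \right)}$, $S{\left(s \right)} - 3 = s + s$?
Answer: $\frac{73620781}{289} \approx 2.5474 \cdot 10^{5}$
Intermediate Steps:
$S{\left(s \right)} = 3 + 2 s$ ($S{\left(s \right)} = 3 + \left(s + s\right) = 3 + 2 s$)
$d{\left(T \right)} = -32$ ($d{\left(T \right)} = 2 \left(-16\right) = -32$)
$b{\left(u \right)} = -2 + \frac{3}{2 u^{2}}$ ($b{\left(u \right)} = -3 + \left(\frac{u}{u} + \frac{3}{\left(u + u\right) u}\right) = -3 + \left(1 + \frac{3}{2 u u}\right) = -3 + \left(1 + \frac{3}{2 u^{2}}\right) = -2 + \frac{3}{2 u^{2}}$)
$a{\left(W,m \right)} = 35 - m \left(3 + 2 W\right)$ ($a{\left(W,m \right)} = 3 - \left(\left(3 + 2 W\right) m - 32\right) = 3 - \left(m \left(3 + 2 W\right) - 32\right) = 3 - \left(-32 + m \left(3 + 2 W\right)\right) = 35 - m \left(3 + 2 W\right)$)
$\left(3089994 - 2836698\right) + a{\left(b{\left(17 \right)},1427 \right)} = \left(3089994 - 2836698\right) - \left(-35 + 1427 \left(3 + 2 \left(-2 + \frac{3}{2 \cdot 289}\right)\right)\right) = 253296 - \left(-35 + 1427 \left(3 + 2 \left(-2 + \frac{3}{2} \cdot \frac{1}{289}\right)\right)\right) = 253296 - \left(-35 + 1427 \left(3 + 2 \left(-2 + \frac{3}{578}\right)\right)\right) = 253296 - \left(-35 + 1427 \left(3 + 2 \left(- \frac{1153}{578}\right)\right)\right) = 253296 - \left(-35 + 1427 \left(3 - \frac{1153}{289}\right)\right) = 253296 - \left(-35 + 1427 \left(- \frac{286}{289}\right)\right) = 253296 + \left(35 + \frac{408122}{289}\right) = 253296 + \frac{418237}{289} = \frac{73620781}{289}$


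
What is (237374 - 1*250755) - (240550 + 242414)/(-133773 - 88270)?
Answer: -2970674419/222043 ≈ -13379.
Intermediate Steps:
(237374 - 1*250755) - (240550 + 242414)/(-133773 - 88270) = (237374 - 250755) - 482964/(-222043) = -13381 - 482964*(-1)/222043 = -13381 - 1*(-482964/222043) = -13381 + 482964/222043 = -2970674419/222043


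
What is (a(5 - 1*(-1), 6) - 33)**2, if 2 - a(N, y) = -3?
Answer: 784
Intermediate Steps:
a(N, y) = 5 (a(N, y) = 2 - 1*(-3) = 2 + 3 = 5)
(a(5 - 1*(-1), 6) - 33)**2 = (5 - 33)**2 = (-28)**2 = 784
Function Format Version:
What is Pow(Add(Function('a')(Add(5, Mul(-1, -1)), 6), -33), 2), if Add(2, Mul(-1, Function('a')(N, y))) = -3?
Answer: 784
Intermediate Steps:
Function('a')(N, y) = 5 (Function('a')(N, y) = Add(2, Mul(-1, -3)) = Add(2, 3) = 5)
Pow(Add(Function('a')(Add(5, Mul(-1, -1)), 6), -33), 2) = Pow(Add(5, -33), 2) = Pow(-28, 2) = 784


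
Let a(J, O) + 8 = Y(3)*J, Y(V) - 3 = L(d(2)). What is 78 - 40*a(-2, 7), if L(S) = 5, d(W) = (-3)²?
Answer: 1038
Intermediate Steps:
d(W) = 9
Y(V) = 8 (Y(V) = 3 + 5 = 8)
a(J, O) = -8 + 8*J
78 - 40*a(-2, 7) = 78 - 40*(-8 + 8*(-2)) = 78 - 40*(-8 - 16) = 78 - 40*(-24) = 78 + 960 = 1038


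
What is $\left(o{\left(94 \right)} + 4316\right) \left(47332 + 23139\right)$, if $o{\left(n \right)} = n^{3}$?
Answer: $58836237900$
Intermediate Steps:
$\left(o{\left(94 \right)} + 4316\right) \left(47332 + 23139\right) = \left(94^{3} + 4316\right) \left(47332 + 23139\right) = \left(830584 + 4316\right) 70471 = 834900 \cdot 70471 = 58836237900$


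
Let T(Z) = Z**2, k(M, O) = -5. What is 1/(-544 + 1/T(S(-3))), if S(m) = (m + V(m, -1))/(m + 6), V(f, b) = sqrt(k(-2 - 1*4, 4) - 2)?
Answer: 2*(-I - 3*sqrt(7))/(1079*I + 3264*sqrt(7)) ≈ -0.0018385 - 1.8863e-6*I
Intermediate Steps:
V(f, b) = I*sqrt(7) (V(f, b) = sqrt(-5 - 2) = sqrt(-7) = I*sqrt(7))
S(m) = (m + I*sqrt(7))/(6 + m) (S(m) = (m + I*sqrt(7))/(m + 6) = (m + I*sqrt(7))/(6 + m))
1/(-544 + 1/T(S(-3))) = 1/(-544 + 1/(((-3 + I*sqrt(7))/(6 - 3))**2)) = 1/(-544 + 1/(((-3 + I*sqrt(7))/3)**2)) = 1/(-544 + 1/((-1 + I*sqrt(7)/3)**2)) = 1/(-544 + (-1 + I*sqrt(7)/3)**(-2))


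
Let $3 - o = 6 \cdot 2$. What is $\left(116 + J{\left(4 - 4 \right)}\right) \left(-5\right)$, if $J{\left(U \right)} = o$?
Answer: $-535$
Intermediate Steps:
$o = -9$ ($o = 3 - 6 \cdot 2 = 3 - 12 = -9$)
$J{\left(U \right)} = -9$
$\left(116 + J{\left(4 - 4 \right)}\right) \left(-5\right) = \left(116 - 9\right) \left(-5\right) = 107 \left(-5\right) = -535$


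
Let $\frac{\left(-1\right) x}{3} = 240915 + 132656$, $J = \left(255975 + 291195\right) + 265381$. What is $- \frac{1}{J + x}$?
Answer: $\frac{1}{308162} \approx 3.245 \cdot 10^{-6}$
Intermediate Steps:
$J = 812551$ ($J = 547170 + 265381 = 812551$)
$x = -1120713$ ($x = - 3 \left(240915 + 132656\right) = \left(-3\right) 373571 = -1120713$)
$- \frac{1}{J + x} = - \frac{1}{812551 - 1120713} = - \frac{1}{-308162} = \left(-1\right) \left(- \frac{1}{308162}\right) = \frac{1}{308162}$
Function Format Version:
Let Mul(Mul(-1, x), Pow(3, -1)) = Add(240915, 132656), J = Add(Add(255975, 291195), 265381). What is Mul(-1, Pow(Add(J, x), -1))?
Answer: Rational(1, 308162) ≈ 3.2450e-6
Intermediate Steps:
J = 812551 (J = Add(547170, 265381) = 812551)
x = -1120713 (x = Mul(-3, Add(240915, 132656)) = Mul(-3, 373571) = -1120713)
Mul(-1, Pow(Add(J, x), -1)) = Mul(-1, Pow(Add(812551, -1120713), -1)) = Mul(-1, Pow(-308162, -1)) = Mul(-1, Rational(-1, 308162)) = Rational(1, 308162)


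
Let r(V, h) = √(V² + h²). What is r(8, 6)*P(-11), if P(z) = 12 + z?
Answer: 10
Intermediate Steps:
r(8, 6)*P(-11) = √(8² + 6²)*(12 - 11) = √(64 + 36)*1 = √100*1 = 10*1 = 10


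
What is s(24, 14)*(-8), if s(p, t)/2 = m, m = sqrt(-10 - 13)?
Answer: -16*I*sqrt(23) ≈ -76.733*I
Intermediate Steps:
m = I*sqrt(23) (m = sqrt(-23) = I*sqrt(23) ≈ 4.7958*I)
s(p, t) = 2*I*sqrt(23) (s(p, t) = 2*(I*sqrt(23)) = 2*I*sqrt(23))
s(24, 14)*(-8) = (2*I*sqrt(23))*(-8) = -16*I*sqrt(23)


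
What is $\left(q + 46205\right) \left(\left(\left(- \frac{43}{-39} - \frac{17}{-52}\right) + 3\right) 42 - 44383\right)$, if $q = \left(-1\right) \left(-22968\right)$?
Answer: $- \frac{6114472841}{2} \approx -3.0572 \cdot 10^{9}$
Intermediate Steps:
$q = 22968$
$\left(q + 46205\right) \left(\left(\left(- \frac{43}{-39} - \frac{17}{-52}\right) + 3\right) 42 - 44383\right) = \left(22968 + 46205\right) \left(\left(\left(- \frac{43}{-39} - \frac{17}{-52}\right) + 3\right) 42 - 44383\right) = 69173 \left(\left(\left(\left(-43\right) \left(- \frac{1}{39}\right) - - \frac{17}{52}\right) + 3\right) 42 - 44383\right) = 69173 \left(\left(\left(\frac{43}{39} + \frac{17}{52}\right) + 3\right) 42 - 44383\right) = 69173 \left(\left(\frac{223}{156} + 3\right) 42 - 44383\right) = 69173 \left(\frac{691}{156} \cdot 42 - 44383\right) = 69173 \left(\frac{4837}{26} - 44383\right) = 69173 \left(- \frac{1149121}{26}\right) = - \frac{6114472841}{2}$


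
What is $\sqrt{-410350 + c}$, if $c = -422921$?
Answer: $i \sqrt{833271} \approx 912.84 i$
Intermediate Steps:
$\sqrt{-410350 + c} = \sqrt{-410350 - 422921} = \sqrt{-833271} = i \sqrt{833271}$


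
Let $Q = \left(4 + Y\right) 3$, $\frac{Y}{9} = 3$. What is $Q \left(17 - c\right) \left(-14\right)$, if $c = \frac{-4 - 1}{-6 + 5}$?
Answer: $-15624$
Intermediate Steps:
$c = 5$ ($c = - \frac{5}{-1} = \left(-5\right) \left(-1\right) = 5$)
$Y = 27$ ($Y = 9 \cdot 3 = 27$)
$Q = 93$ ($Q = \left(4 + 27\right) 3 = 31 \cdot 3 = 93$)
$Q \left(17 - c\right) \left(-14\right) = 93 \left(17 - 5\right) \left(-14\right) = 93 \cdot 12 \left(-14\right) = 1116 \left(-14\right) = -15624$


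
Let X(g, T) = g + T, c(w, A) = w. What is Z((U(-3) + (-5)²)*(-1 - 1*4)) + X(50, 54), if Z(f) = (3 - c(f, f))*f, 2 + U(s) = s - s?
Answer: -13466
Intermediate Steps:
X(g, T) = T + g
U(s) = -2 (U(s) = -2 + (s - s) = -2 + 0 = -2)
Z(f) = f*(3 - f) (Z(f) = (3 - f)*f = f*(3 - f))
Z((U(-3) + (-5)²)*(-1 - 1*4)) + X(50, 54) = ((-2 + (-5)²)*(-1 - 1*4))*(3 - (-2 + (-5)²)*(-1 - 1*4)) + (54 + 50) = ((-2 + 25)*(-1 - 4))*(3 - (-2 + 25)*(-1 - 4)) + 104 = (23*(-5))*(3 - 23*(-5)) + 104 = -115*(3 - 1*(-115)) + 104 = -115*(3 + 115) + 104 = -115*118 + 104 = -13570 + 104 = -13466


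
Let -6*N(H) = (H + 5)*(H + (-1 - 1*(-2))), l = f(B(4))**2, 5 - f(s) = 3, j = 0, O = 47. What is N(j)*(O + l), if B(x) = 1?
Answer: -85/2 ≈ -42.500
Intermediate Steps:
f(s) = 2 (f(s) = 5 - 1*3 = 5 - 3 = 2)
l = 4 (l = 2**2 = 4)
N(H) = -(1 + H)*(5 + H)/6 (N(H) = -(H + 5)*(H + (-1 - 1*(-2)))/6 = -(5 + H)*(H + (-1 + 2))/6 = -(5 + H)*(H + 1)/6 = -(5 + H)*(1 + H)/6 = -(1 + H)*(5 + H)/6)
N(j)*(O + l) = (-5/6 - 1*0 - 1/6*0**2)*(47 + 4) = (-5/6 + 0 - 1/6*0)*51 = (-5/6 + 0 + 0)*51 = -5/6*51 = -85/2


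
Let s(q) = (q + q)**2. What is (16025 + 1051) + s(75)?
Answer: 39576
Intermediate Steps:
s(q) = 4*q**2 (s(q) = (2*q)**2 = 4*q**2)
(16025 + 1051) + s(75) = (16025 + 1051) + 4*75**2 = 17076 + 4*5625 = 17076 + 22500 = 39576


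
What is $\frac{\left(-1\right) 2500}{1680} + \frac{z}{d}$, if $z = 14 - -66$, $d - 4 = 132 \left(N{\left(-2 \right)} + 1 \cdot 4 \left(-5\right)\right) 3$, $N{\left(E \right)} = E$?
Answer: $- \frac{39115}{26124} \approx -1.4973$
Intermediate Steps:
$d = -8708$ ($d = 4 + 132 \left(-2 + 1 \cdot 4 \left(-5\right)\right) 3 = 4 + 132 \left(-2 + 4 \left(-5\right)\right) 3 = 4 + 132 \left(-2 - 20\right) 3 = 4 + 132 \left(\left(-22\right) 3\right) = 4 + 132 \left(-66\right) = 4 - 8712 = -8708$)
$z = 80$ ($z = 14 + 66 = 80$)
$\frac{\left(-1\right) 2500}{1680} + \frac{z}{d} = \frac{\left(-1\right) 2500}{1680} + \frac{80}{-8708} = \left(-2500\right) \frac{1}{1680} + 80 \left(- \frac{1}{8708}\right) = - \frac{125}{84} - \frac{20}{2177} = - \frac{39115}{26124}$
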